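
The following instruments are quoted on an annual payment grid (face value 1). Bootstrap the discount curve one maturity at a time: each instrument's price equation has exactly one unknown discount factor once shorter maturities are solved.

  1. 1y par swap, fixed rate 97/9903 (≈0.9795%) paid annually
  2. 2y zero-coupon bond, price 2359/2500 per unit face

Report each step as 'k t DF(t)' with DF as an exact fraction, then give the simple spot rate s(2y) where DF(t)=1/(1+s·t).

1 1 9903/10000
2 2 2359/2500
s(2y) = (1/(2359/2500) − 1)/(2) = 141/4718 ≈ 2.9886%

step 1 [1y] swap r/1=97/9903: DF=(1 − 97/9903·(0))/(1+97/9903) = 9903/10000 ≈ 0.990300
step 2 [2y] zero: DF = P = 2359/2500 ≈ 0.943600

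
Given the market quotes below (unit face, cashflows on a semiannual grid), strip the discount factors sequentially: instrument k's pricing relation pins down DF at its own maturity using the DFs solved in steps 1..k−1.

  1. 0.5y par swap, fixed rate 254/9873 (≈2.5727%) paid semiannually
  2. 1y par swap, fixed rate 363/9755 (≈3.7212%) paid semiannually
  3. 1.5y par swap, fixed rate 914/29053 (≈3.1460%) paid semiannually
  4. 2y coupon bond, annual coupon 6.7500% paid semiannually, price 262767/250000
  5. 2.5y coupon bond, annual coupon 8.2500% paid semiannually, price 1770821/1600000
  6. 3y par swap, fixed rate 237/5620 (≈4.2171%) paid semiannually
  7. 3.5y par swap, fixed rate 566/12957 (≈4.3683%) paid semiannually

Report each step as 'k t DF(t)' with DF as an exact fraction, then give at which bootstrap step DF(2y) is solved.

1 1/2 9873/10000
2 1 9637/10000
3 3/2 9543/10000
4 2 9219/10000
5 5/2 9113/10000
6 3 1763/2000
7 7/2 1717/2000
DF(2y) is solved at step 4

step 1 [0.5y] swap r/2=127/9873: DF=(1 − 127/9873·(0))/(1+127/9873) = 9873/10000 ≈ 0.987300
step 2 [1y] swap r/2=363/19510: DF=(1 − 363/19510·(0.987300))/(1+363/19510) = 9637/10000 ≈ 0.963700
step 3 [1.5y] swap r/2=457/29053: DF=(1 − 457/29053·(0.987300+0.963700))/(1+457/29053) = 9543/10000 ≈ 0.954300
step 4 [2y] bond c/2=27/800: DF=(262767/250000 − 27/800·(0.987300+0.963700+0.954300))/(1+27/800) = 9219/10000 ≈ 0.921900
step 5 [2.5y] bond c/2=33/800: DF=(1770821/1600000 − 33/800·(0.987300+0.963700+0.954300+0.921900))/(1+33/800) = 9113/10000 ≈ 0.911300
step 6 [3y] swap r/2=237/11240: DF=(1 − 237/11240·(0.987300+0.963700+0.954300+0.921900+0.911300))/(1+237/11240) = 1763/2000 ≈ 0.881500
step 7 [3.5y] swap r/2=283/12957: DF=(1 − 283/12957·(0.987300+0.963700+0.954300+0.921900+0.911300+0.881500))/(1+283/12957) = 1717/2000 ≈ 0.858500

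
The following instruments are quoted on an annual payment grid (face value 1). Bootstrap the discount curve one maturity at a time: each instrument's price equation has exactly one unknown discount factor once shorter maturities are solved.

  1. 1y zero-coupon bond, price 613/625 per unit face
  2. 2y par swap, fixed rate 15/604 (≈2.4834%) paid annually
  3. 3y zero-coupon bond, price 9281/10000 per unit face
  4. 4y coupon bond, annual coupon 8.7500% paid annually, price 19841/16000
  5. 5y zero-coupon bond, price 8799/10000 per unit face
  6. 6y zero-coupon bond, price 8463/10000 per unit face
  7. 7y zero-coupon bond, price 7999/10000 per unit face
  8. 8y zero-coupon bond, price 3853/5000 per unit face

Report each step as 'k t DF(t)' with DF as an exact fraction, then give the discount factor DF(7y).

step 1 [1y] zero: DF = P = 613/625 ≈ 0.980800
step 2 [2y] swap r/1=15/604: DF=(1 − 15/604·(0.980800))/(1+15/604) = 119/125 ≈ 0.952000
step 3 [3y] zero: DF = P = 9281/10000 ≈ 0.928100
step 4 [4y] bond c/1=7/80: DF=(19841/16000 − 7/80·(0.980800+0.952000+0.928100))/(1+7/80) = 9101/10000 ≈ 0.910100
step 5 [5y] zero: DF = P = 8799/10000 ≈ 0.879900
step 6 [6y] zero: DF = P = 8463/10000 ≈ 0.846300
step 7 [7y] zero: DF = P = 7999/10000 ≈ 0.799900
step 8 [8y] zero: DF = P = 3853/5000 ≈ 0.770600

1 1 613/625
2 2 119/125
3 3 9281/10000
4 4 9101/10000
5 5 8799/10000
6 6 8463/10000
7 7 7999/10000
8 8 3853/5000
DF(7y) = 7999/10000 ≈ 0.799900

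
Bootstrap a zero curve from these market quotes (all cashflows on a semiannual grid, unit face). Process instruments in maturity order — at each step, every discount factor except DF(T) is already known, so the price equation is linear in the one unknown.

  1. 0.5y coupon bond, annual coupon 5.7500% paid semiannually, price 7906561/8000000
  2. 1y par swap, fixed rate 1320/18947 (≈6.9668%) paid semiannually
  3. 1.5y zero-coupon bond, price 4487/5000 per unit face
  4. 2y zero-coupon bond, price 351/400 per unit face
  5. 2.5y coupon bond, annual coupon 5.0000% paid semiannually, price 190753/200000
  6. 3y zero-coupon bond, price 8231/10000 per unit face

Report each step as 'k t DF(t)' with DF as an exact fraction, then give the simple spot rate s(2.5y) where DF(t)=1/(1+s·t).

step 1 [0.5y] bond c/2=23/800: DF=(7906561/8000000 − 23/800·(0))/(1+23/800) = 9607/10000 ≈ 0.960700
step 2 [1y] swap r/2=660/18947: DF=(1 − 660/18947·(0.960700))/(1+660/18947) = 467/500 ≈ 0.934000
step 3 [1.5y] zero: DF = P = 4487/5000 ≈ 0.897400
step 4 [2y] zero: DF = P = 351/400 ≈ 0.877500
step 5 [2.5y] bond c/2=1/40: DF=(190753/200000 − 1/40·(0.960700+0.934000+0.897400+0.877500))/(1+1/40) = 841/1000 ≈ 0.841000
step 6 [3y] zero: DF = P = 8231/10000 ≈ 0.823100

1 1/2 9607/10000
2 1 467/500
3 3/2 4487/5000
4 2 351/400
5 5/2 841/1000
6 3 8231/10000
s(2.5y) = (1/(841/1000) − 1)/(5/2) = 318/4205 ≈ 7.5624%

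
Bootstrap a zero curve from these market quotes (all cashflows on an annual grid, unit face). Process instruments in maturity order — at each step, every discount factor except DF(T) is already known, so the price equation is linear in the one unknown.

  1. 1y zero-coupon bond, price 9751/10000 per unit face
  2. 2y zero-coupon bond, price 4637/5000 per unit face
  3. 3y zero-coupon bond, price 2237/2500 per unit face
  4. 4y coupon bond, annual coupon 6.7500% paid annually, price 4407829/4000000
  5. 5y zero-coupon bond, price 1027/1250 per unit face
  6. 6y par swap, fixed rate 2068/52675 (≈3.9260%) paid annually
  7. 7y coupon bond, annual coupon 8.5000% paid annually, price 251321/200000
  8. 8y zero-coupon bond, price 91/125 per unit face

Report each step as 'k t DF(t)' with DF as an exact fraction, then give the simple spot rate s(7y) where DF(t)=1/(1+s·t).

1 1 9751/10000
2 2 4637/5000
3 3 2237/2500
4 4 4277/5000
5 5 1027/1250
6 6 1983/2500
7 7 1491/2000
8 8 91/125
s(7y) = (1/(1491/2000) − 1)/(7) = 509/10437 ≈ 4.8769%

step 1 [1y] zero: DF = P = 9751/10000 ≈ 0.975100
step 2 [2y] zero: DF = P = 4637/5000 ≈ 0.927400
step 3 [3y] zero: DF = P = 2237/2500 ≈ 0.894800
step 4 [4y] bond c/1=27/400: DF=(4407829/4000000 − 27/400·(0.975100+0.927400+0.894800))/(1+27/400) = 4277/5000 ≈ 0.855400
step 5 [5y] zero: DF = P = 1027/1250 ≈ 0.821600
step 6 [6y] swap r/1=2068/52675: DF=(1 − 2068/52675·(0.975100+0.927400+0.894800+0.855400+0.821600))/(1+2068/52675) = 1983/2500 ≈ 0.793200
step 7 [7y] bond c/1=17/200: DF=(251321/200000 − 17/200·(0.975100+0.927400+0.894800+0.855400+0.821600+0.793200))/(1+17/200) = 1491/2000 ≈ 0.745500
step 8 [8y] zero: DF = P = 91/125 ≈ 0.728000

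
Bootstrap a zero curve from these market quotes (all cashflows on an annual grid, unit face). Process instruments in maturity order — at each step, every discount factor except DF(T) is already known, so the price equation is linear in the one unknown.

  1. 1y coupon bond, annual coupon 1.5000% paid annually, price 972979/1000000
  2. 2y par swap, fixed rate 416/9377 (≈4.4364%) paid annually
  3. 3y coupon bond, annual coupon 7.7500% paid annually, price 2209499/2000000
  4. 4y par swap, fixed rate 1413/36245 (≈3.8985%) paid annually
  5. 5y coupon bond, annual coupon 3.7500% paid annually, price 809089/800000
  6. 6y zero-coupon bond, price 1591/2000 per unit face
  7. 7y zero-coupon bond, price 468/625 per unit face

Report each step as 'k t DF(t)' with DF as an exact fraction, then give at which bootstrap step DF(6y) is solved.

1 1 4793/5000
2 2 573/625
3 3 1113/1250
4 4 8587/10000
5 5 4219/5000
6 6 1591/2000
7 7 468/625
DF(6y) is solved at step 6

step 1 [1y] bond c/1=3/200: DF=(972979/1000000 − 3/200·(0))/(1+3/200) = 4793/5000 ≈ 0.958600
step 2 [2y] swap r/1=416/9377: DF=(1 − 416/9377·(0.958600))/(1+416/9377) = 573/625 ≈ 0.916800
step 3 [3y] bond c/1=31/400: DF=(2209499/2000000 − 31/400·(0.958600+0.916800))/(1+31/400) = 1113/1250 ≈ 0.890400
step 4 [4y] swap r/1=1413/36245: DF=(1 − 1413/36245·(0.958600+0.916800+0.890400))/(1+1413/36245) = 8587/10000 ≈ 0.858700
step 5 [5y] bond c/1=3/80: DF=(809089/800000 − 3/80·(0.958600+0.916800+0.890400+0.858700))/(1+3/80) = 4219/5000 ≈ 0.843800
step 6 [6y] zero: DF = P = 1591/2000 ≈ 0.795500
step 7 [7y] zero: DF = P = 468/625 ≈ 0.748800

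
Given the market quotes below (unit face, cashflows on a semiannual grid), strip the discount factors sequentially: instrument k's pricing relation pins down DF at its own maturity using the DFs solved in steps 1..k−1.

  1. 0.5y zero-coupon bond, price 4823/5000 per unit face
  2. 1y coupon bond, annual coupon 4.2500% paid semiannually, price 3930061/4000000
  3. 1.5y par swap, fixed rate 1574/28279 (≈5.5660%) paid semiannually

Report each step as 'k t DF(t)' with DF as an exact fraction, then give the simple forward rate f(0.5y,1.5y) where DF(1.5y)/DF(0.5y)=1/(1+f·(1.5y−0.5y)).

step 1 [0.5y] zero: DF = P = 4823/5000 ≈ 0.964600
step 2 [1y] bond c/2=17/800: DF=(3930061/4000000 − 17/800·(0.964600))/(1+17/800) = 471/500 ≈ 0.942000
step 3 [1.5y] swap r/2=787/28279: DF=(1 − 787/28279·(0.964600+0.942000))/(1+787/28279) = 9213/10000 ≈ 0.921300

1 1/2 4823/5000
2 1 471/500
3 3/2 9213/10000
f(0.5y,1.5y) = ((4823/5000)/(9213/10000) − 1)/(1) = 433/9213 ≈ 4.6999%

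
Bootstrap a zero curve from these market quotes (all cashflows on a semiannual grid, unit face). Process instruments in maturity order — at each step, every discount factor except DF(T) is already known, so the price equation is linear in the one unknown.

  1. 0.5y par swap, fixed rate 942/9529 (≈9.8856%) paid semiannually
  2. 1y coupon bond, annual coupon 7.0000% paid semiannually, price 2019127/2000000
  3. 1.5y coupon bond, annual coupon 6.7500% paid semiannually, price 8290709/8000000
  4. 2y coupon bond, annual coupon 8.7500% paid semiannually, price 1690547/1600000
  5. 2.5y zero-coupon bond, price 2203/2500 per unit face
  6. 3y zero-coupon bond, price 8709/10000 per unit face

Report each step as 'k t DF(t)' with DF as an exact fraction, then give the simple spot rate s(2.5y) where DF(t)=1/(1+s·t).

1 1/2 9529/10000
2 1 1179/1250
3 3/2 4703/5000
4 2 4467/5000
5 5/2 2203/2500
6 3 8709/10000
s(2.5y) = (1/(2203/2500) − 1)/(5/2) = 594/11015 ≈ 5.3926%

step 1 [0.5y] swap r/2=471/9529: DF=(1 − 471/9529·(0))/(1+471/9529) = 9529/10000 ≈ 0.952900
step 2 [1y] bond c/2=7/200: DF=(2019127/2000000 − 7/200·(0.952900))/(1+7/200) = 1179/1250 ≈ 0.943200
step 3 [1.5y] bond c/2=27/800: DF=(8290709/8000000 − 27/800·(0.952900+0.943200))/(1+27/800) = 4703/5000 ≈ 0.940600
step 4 [2y] bond c/2=7/160: DF=(1690547/1600000 − 7/160·(0.952900+0.943200+0.940600))/(1+7/160) = 4467/5000 ≈ 0.893400
step 5 [2.5y] zero: DF = P = 2203/2500 ≈ 0.881200
step 6 [3y] zero: DF = P = 8709/10000 ≈ 0.870900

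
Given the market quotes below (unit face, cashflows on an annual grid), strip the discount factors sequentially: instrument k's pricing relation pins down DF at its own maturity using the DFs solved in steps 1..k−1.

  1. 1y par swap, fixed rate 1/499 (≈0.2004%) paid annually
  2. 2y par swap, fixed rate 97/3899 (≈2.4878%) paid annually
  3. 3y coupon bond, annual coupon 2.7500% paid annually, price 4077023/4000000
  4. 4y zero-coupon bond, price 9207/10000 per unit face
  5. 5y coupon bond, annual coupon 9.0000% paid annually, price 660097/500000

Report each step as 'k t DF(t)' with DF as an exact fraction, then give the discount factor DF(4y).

step 1 [1y] swap r/1=1/499: DF=(1 − 1/499·(0))/(1+1/499) = 499/500 ≈ 0.998000
step 2 [2y] swap r/1=97/3899: DF=(1 − 97/3899·(0.998000))/(1+97/3899) = 1903/2000 ≈ 0.951500
step 3 [3y] bond c/1=11/400: DF=(4077023/4000000 − 11/400·(0.998000+0.951500))/(1+11/400) = 4699/5000 ≈ 0.939800
step 4 [4y] zero: DF = P = 9207/10000 ≈ 0.920700
step 5 [5y] bond c/1=9/100: DF=(660097/500000 − 9/100·(0.998000+0.951500+0.939800+0.920700))/(1+9/100) = 4483/5000 ≈ 0.896600

1 1 499/500
2 2 1903/2000
3 3 4699/5000
4 4 9207/10000
5 5 4483/5000
DF(4y) = 9207/10000 ≈ 0.920700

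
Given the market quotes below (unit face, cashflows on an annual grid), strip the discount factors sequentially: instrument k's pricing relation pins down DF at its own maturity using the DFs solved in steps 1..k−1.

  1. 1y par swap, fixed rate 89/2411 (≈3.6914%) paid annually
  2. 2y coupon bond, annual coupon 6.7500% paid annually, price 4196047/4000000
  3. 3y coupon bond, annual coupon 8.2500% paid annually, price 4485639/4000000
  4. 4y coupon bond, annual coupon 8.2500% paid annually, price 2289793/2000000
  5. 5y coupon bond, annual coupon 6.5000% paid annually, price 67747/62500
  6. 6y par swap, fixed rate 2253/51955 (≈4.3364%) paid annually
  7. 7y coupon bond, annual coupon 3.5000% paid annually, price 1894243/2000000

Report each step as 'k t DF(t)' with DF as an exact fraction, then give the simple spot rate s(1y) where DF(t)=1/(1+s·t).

1 1 2411/2500
2 2 9217/10000
3 3 4461/5000
4 4 8459/10000
5 5 3983/5000
6 6 7747/10000
7 7 3697/5000
s(1y) = (1/(2411/2500) − 1)/(1) = 89/2411 ≈ 3.6914%

step 1 [1y] swap r/1=89/2411: DF=(1 − 89/2411·(0))/(1+89/2411) = 2411/2500 ≈ 0.964400
step 2 [2y] bond c/1=27/400: DF=(4196047/4000000 − 27/400·(0.964400))/(1+27/400) = 9217/10000 ≈ 0.921700
step 3 [3y] bond c/1=33/400: DF=(4485639/4000000 − 33/400·(0.964400+0.921700))/(1+33/400) = 4461/5000 ≈ 0.892200
step 4 [4y] bond c/1=33/400: DF=(2289793/2000000 − 33/400·(0.964400+0.921700+0.892200))/(1+33/400) = 8459/10000 ≈ 0.845900
step 5 [5y] bond c/1=13/200: DF=(67747/62500 − 13/200·(0.964400+0.921700+0.892200+0.845900))/(1+13/200) = 3983/5000 ≈ 0.796600
step 6 [6y] swap r/1=2253/51955: DF=(1 − 2253/51955·(0.964400+0.921700+0.892200+0.845900+0.796600))/(1+2253/51955) = 7747/10000 ≈ 0.774700
step 7 [7y] bond c/1=7/200: DF=(1894243/2000000 − 7/200·(0.964400+0.921700+0.892200+0.845900+0.796600+0.774700))/(1+7/200) = 3697/5000 ≈ 0.739400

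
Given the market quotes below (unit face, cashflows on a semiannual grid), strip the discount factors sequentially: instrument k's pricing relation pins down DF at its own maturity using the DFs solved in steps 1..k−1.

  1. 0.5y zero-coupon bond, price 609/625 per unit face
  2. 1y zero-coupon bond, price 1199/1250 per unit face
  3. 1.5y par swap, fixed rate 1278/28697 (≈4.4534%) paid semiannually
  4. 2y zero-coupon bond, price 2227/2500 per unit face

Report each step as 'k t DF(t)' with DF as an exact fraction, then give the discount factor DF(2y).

step 1 [0.5y] zero: DF = P = 609/625 ≈ 0.974400
step 2 [1y] zero: DF = P = 1199/1250 ≈ 0.959200
step 3 [1.5y] swap r/2=639/28697: DF=(1 − 639/28697·(0.974400+0.959200))/(1+639/28697) = 9361/10000 ≈ 0.936100
step 4 [2y] zero: DF = P = 2227/2500 ≈ 0.890800

1 1/2 609/625
2 1 1199/1250
3 3/2 9361/10000
4 2 2227/2500
DF(2y) = 2227/2500 ≈ 0.890800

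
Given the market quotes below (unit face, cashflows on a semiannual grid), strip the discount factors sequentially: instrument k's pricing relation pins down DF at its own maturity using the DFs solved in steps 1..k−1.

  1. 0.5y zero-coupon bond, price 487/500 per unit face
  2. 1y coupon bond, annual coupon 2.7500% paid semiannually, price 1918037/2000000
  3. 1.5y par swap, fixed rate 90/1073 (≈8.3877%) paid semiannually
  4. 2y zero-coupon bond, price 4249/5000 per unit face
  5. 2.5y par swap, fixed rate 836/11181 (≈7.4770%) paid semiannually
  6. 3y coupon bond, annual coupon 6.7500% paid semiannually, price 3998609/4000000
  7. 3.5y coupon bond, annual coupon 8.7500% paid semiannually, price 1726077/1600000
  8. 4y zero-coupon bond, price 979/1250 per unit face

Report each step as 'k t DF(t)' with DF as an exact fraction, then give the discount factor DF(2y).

1 1/2 487/500
2 1 583/625
3 3/2 883/1000
4 2 4249/5000
5 5/2 1041/1250
6 3 821/1000
7 7/2 8117/10000
8 4 979/1250
DF(2y) = 4249/5000 ≈ 0.849800

step 1 [0.5y] zero: DF = P = 487/500 ≈ 0.974000
step 2 [1y] bond c/2=11/800: DF=(1918037/2000000 − 11/800·(0.974000))/(1+11/800) = 583/625 ≈ 0.932800
step 3 [1.5y] swap r/2=45/1073: DF=(1 − 45/1073·(0.974000+0.932800))/(1+45/1073) = 883/1000 ≈ 0.883000
step 4 [2y] zero: DF = P = 4249/5000 ≈ 0.849800
step 5 [2.5y] swap r/2=418/11181: DF=(1 − 418/11181·(0.974000+0.932800+0.883000+0.849800))/(1+418/11181) = 1041/1250 ≈ 0.832800
step 6 [3y] bond c/2=27/800: DF=(3998609/4000000 − 27/800·(0.974000+0.932800+0.883000+0.849800+0.832800))/(1+27/800) = 821/1000 ≈ 0.821000
step 7 [3.5y] bond c/2=7/160: DF=(1726077/1600000 − 7/160·(0.974000+0.932800+0.883000+0.849800+0.832800+0.821000))/(1+7/160) = 8117/10000 ≈ 0.811700
step 8 [4y] zero: DF = P = 979/1250 ≈ 0.783200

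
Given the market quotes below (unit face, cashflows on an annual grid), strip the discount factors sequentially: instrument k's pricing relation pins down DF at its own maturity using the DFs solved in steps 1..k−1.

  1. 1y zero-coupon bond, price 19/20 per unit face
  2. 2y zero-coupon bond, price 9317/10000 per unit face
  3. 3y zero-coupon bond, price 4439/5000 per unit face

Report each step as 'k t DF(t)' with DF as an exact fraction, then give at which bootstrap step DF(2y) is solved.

step 1 [1y] zero: DF = P = 19/20 ≈ 0.950000
step 2 [2y] zero: DF = P = 9317/10000 ≈ 0.931700
step 3 [3y] zero: DF = P = 4439/5000 ≈ 0.887800

1 1 19/20
2 2 9317/10000
3 3 4439/5000
DF(2y) is solved at step 2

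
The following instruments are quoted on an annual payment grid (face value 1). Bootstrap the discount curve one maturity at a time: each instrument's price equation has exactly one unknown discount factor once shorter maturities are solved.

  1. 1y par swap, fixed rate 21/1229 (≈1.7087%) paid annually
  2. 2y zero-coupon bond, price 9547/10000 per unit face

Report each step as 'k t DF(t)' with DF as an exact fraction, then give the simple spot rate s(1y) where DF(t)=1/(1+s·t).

1 1 1229/1250
2 2 9547/10000
s(1y) = (1/(1229/1250) − 1)/(1) = 21/1229 ≈ 1.7087%

step 1 [1y] swap r/1=21/1229: DF=(1 − 21/1229·(0))/(1+21/1229) = 1229/1250 ≈ 0.983200
step 2 [2y] zero: DF = P = 9547/10000 ≈ 0.954700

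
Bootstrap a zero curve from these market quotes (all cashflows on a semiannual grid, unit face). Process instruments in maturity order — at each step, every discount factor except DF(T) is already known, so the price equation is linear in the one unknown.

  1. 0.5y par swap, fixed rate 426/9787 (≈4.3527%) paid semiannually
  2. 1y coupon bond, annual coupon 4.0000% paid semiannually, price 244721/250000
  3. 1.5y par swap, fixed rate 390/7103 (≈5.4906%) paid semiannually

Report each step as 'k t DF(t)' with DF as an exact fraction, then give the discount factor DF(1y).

step 1 [0.5y] swap r/2=213/9787: DF=(1 − 213/9787·(0))/(1+213/9787) = 9787/10000 ≈ 0.978700
step 2 [1y] bond c/2=1/50: DF=(244721/250000 − 1/50·(0.978700))/(1+1/50) = 1881/2000 ≈ 0.940500
step 3 [1.5y] swap r/2=195/7103: DF=(1 − 195/7103·(0.978700+0.940500))/(1+195/7103) = 461/500 ≈ 0.922000

1 1/2 9787/10000
2 1 1881/2000
3 3/2 461/500
DF(1y) = 1881/2000 ≈ 0.940500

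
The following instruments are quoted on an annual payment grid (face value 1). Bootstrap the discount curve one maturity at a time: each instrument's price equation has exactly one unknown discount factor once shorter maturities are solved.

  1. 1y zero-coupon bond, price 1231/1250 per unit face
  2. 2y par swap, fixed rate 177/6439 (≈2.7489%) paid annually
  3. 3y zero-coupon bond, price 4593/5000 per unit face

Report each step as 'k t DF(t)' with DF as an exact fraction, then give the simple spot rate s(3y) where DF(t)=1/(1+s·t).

step 1 [1y] zero: DF = P = 1231/1250 ≈ 0.984800
step 2 [2y] swap r/1=177/6439: DF=(1 − 177/6439·(0.984800))/(1+177/6439) = 9469/10000 ≈ 0.946900
step 3 [3y] zero: DF = P = 4593/5000 ≈ 0.918600

1 1 1231/1250
2 2 9469/10000
3 3 4593/5000
s(3y) = (1/(4593/5000) − 1)/(3) = 407/13779 ≈ 2.9538%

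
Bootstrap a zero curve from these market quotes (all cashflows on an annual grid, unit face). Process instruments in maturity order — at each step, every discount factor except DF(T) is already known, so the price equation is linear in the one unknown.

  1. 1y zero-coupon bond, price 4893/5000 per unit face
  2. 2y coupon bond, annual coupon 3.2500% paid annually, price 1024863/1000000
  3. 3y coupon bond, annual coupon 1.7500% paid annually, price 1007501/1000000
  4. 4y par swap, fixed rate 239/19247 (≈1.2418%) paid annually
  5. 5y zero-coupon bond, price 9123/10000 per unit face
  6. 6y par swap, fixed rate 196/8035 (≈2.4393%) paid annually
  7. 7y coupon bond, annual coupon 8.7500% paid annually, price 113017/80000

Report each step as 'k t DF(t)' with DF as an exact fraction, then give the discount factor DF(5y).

step 1 [1y] zero: DF = P = 4893/5000 ≈ 0.978600
step 2 [2y] bond c/1=13/400: DF=(1024863/1000000 − 13/400·(0.978600))/(1+13/400) = 4809/5000 ≈ 0.961800
step 3 [3y] bond c/1=7/400: DF=(1007501/1000000 − 7/400·(0.978600+0.961800))/(1+7/400) = 598/625 ≈ 0.956800
step 4 [4y] swap r/1=239/19247: DF=(1 − 239/19247·(0.978600+0.961800+0.956800))/(1+239/19247) = 4761/5000 ≈ 0.952200
step 5 [5y] zero: DF = P = 9123/10000 ≈ 0.912300
step 6 [6y] swap r/1=196/8035: DF=(1 − 196/8035·(0.978600+0.961800+0.956800+0.952200+0.912300))/(1+196/8035) = 2157/2500 ≈ 0.862800
step 7 [7y] bond c/1=7/80: DF=(113017/80000 − 7/80·(0.978600+0.961800+0.956800+0.952200+0.912300+0.862800))/(1+7/80) = 1693/2000 ≈ 0.846500

1 1 4893/5000
2 2 4809/5000
3 3 598/625
4 4 4761/5000
5 5 9123/10000
6 6 2157/2500
7 7 1693/2000
DF(5y) = 9123/10000 ≈ 0.912300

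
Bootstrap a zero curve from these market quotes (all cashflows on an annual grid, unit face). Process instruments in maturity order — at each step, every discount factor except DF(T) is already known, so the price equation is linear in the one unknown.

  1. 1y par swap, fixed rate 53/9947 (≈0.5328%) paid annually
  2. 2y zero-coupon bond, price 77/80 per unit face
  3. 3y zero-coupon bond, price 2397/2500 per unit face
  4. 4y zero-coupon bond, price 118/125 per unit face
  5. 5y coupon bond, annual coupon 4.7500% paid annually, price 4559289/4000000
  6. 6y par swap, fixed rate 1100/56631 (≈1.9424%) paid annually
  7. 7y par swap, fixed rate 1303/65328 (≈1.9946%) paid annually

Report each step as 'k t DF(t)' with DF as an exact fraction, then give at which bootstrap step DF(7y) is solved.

step 1 [1y] swap r/1=53/9947: DF=(1 − 53/9947·(0))/(1+53/9947) = 9947/10000 ≈ 0.994700
step 2 [2y] zero: DF = P = 77/80 ≈ 0.962500
step 3 [3y] zero: DF = P = 2397/2500 ≈ 0.958800
step 4 [4y] zero: DF = P = 118/125 ≈ 0.944000
step 5 [5y] bond c/1=19/400: DF=(4559289/4000000 − 19/400·(0.994700+0.962500+0.958800+0.944000))/(1+19/400) = 9131/10000 ≈ 0.913100
step 6 [6y] swap r/1=1100/56631: DF=(1 − 1100/56631·(0.994700+0.962500+0.958800+0.944000+0.913100))/(1+1100/56631) = 89/100 ≈ 0.890000
step 7 [7y] swap r/1=1303/65328: DF=(1 − 1303/65328·(0.994700+0.962500+0.958800+0.944000+0.913100+0.890000))/(1+1303/65328) = 8697/10000 ≈ 0.869700

1 1 9947/10000
2 2 77/80
3 3 2397/2500
4 4 118/125
5 5 9131/10000
6 6 89/100
7 7 8697/10000
DF(7y) is solved at step 7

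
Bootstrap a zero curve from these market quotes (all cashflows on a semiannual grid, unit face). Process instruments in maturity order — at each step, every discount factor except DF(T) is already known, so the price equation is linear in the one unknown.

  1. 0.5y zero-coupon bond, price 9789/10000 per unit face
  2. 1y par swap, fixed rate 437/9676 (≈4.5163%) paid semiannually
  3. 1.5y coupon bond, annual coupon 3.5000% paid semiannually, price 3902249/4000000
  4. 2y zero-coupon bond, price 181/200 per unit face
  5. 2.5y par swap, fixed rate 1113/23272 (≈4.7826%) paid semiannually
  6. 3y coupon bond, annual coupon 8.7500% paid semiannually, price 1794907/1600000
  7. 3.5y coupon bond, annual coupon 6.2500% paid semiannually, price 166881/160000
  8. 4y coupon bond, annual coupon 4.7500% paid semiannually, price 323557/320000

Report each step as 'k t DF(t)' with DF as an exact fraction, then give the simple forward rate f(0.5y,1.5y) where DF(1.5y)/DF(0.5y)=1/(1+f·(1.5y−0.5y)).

step 1 [0.5y] zero: DF = P = 9789/10000 ≈ 0.978900
step 2 [1y] swap r/2=437/19352: DF=(1 − 437/19352·(0.978900))/(1+437/19352) = 9563/10000 ≈ 0.956300
step 3 [1.5y] bond c/2=7/400: DF=(3902249/4000000 − 7/400·(0.978900+0.956300))/(1+7/400) = 1851/2000 ≈ 0.925500
step 4 [2y] zero: DF = P = 181/200 ≈ 0.905000
step 5 [2.5y] swap r/2=1113/46544: DF=(1 − 1113/46544·(0.978900+0.956300+0.925500+0.905000))/(1+1113/46544) = 8887/10000 ≈ 0.888700
step 6 [3y] bond c/2=7/160: DF=(1794907/1600000 − 7/160·(0.978900+0.956300+0.925500+0.905000+0.888700))/(1+7/160) = 8797/10000 ≈ 0.879700
step 7 [3.5y] bond c/2=1/32: DF=(166881/160000 − 1/32·(0.978900+0.956300+0.925500+0.905000+0.888700+0.879700))/(1+1/32) = 8437/10000 ≈ 0.843700
step 8 [4y] bond c/2=19/800: DF=(323557/320000 − 19/800·(0.978900+0.956300+0.925500+0.905000+0.888700+0.879700+0.843700))/(1+19/800) = 8397/10000 ≈ 0.839700

1 1/2 9789/10000
2 1 9563/10000
3 3/2 1851/2000
4 2 181/200
5 5/2 8887/10000
6 3 8797/10000
7 7/2 8437/10000
8 4 8397/10000
f(0.5y,1.5y) = ((9789/10000)/(1851/2000) − 1)/(1) = 178/3085 ≈ 5.7699%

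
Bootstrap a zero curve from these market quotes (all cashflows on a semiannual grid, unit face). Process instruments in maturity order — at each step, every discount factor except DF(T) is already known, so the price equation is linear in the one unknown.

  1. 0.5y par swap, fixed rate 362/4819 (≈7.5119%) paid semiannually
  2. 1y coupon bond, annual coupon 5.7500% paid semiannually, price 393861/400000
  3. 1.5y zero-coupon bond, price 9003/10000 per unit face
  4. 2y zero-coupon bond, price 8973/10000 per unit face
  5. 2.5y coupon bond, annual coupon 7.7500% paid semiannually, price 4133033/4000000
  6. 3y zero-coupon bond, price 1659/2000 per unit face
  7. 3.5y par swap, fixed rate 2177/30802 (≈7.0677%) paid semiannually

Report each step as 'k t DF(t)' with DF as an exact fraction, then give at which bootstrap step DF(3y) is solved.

step 1 [0.5y] swap r/2=181/4819: DF=(1 − 181/4819·(0))/(1+181/4819) = 4819/5000 ≈ 0.963800
step 2 [1y] bond c/2=23/800: DF=(393861/400000 − 23/800·(0.963800))/(1+23/800) = 4651/5000 ≈ 0.930200
step 3 [1.5y] zero: DF = P = 9003/10000 ≈ 0.900300
step 4 [2y] zero: DF = P = 8973/10000 ≈ 0.897300
step 5 [2.5y] bond c/2=31/800: DF=(4133033/4000000 − 31/800·(0.963800+0.930200+0.900300+0.897300))/(1+31/800) = 857/1000 ≈ 0.857000
step 6 [3y] zero: DF = P = 1659/2000 ≈ 0.829500
step 7 [3.5y] swap r/2=2177/61604: DF=(1 − 2177/61604·(0.963800+0.930200+0.900300+0.897300+0.857000+0.829500))/(1+2177/61604) = 7823/10000 ≈ 0.782300

1 1/2 4819/5000
2 1 4651/5000
3 3/2 9003/10000
4 2 8973/10000
5 5/2 857/1000
6 3 1659/2000
7 7/2 7823/10000
DF(3y) is solved at step 6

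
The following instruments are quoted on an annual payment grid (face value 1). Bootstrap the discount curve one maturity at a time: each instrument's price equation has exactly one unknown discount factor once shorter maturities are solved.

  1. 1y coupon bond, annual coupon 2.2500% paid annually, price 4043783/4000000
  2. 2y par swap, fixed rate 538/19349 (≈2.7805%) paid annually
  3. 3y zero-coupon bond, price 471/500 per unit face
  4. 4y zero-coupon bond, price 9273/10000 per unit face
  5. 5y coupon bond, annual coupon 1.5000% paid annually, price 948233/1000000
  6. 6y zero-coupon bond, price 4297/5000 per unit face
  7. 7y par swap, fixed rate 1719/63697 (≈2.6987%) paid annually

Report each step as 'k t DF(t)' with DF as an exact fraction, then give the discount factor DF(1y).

1 1 9887/10000
2 2 4731/5000
3 3 471/500
4 4 9273/10000
5 5 439/500
6 6 4297/5000
7 7 8281/10000
DF(1y) = 9887/10000 ≈ 0.988700

step 1 [1y] bond c/1=9/400: DF=(4043783/4000000 − 9/400·(0))/(1+9/400) = 9887/10000 ≈ 0.988700
step 2 [2y] swap r/1=538/19349: DF=(1 − 538/19349·(0.988700))/(1+538/19349) = 4731/5000 ≈ 0.946200
step 3 [3y] zero: DF = P = 471/500 ≈ 0.942000
step 4 [4y] zero: DF = P = 9273/10000 ≈ 0.927300
step 5 [5y] bond c/1=3/200: DF=(948233/1000000 − 3/200·(0.988700+0.946200+0.942000+0.927300))/(1+3/200) = 439/500 ≈ 0.878000
step 6 [6y] zero: DF = P = 4297/5000 ≈ 0.859400
step 7 [7y] swap r/1=1719/63697: DF=(1 − 1719/63697·(0.988700+0.946200+0.942000+0.927300+0.878000+0.859400))/(1+1719/63697) = 8281/10000 ≈ 0.828100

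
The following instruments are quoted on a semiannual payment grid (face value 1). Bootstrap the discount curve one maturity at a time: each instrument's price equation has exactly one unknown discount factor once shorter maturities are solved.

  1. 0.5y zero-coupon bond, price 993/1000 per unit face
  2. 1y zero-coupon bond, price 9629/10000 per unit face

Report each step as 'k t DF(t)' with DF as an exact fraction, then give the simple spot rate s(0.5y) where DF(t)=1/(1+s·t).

1 1/2 993/1000
2 1 9629/10000
s(0.5y) = (1/(993/1000) − 1)/(1/2) = 14/993 ≈ 1.4099%

step 1 [0.5y] zero: DF = P = 993/1000 ≈ 0.993000
step 2 [1y] zero: DF = P = 9629/10000 ≈ 0.962900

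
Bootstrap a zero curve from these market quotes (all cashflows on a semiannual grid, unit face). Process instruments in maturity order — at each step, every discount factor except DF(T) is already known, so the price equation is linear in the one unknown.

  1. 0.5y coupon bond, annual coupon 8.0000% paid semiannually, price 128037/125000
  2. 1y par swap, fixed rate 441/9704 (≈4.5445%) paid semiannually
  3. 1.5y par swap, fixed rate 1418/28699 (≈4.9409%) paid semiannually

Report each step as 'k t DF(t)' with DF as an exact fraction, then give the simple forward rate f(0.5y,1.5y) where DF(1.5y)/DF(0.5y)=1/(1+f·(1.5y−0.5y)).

1 1/2 9849/10000
2 1 9559/10000
3 3/2 9291/10000
f(0.5y,1.5y) = ((9849/10000)/(9291/10000) − 1)/(1) = 186/3097 ≈ 6.0058%

step 1 [0.5y] bond c/2=1/25: DF=(128037/125000 − 1/25·(0))/(1+1/25) = 9849/10000 ≈ 0.984900
step 2 [1y] swap r/2=441/19408: DF=(1 − 441/19408·(0.984900))/(1+441/19408) = 9559/10000 ≈ 0.955900
step 3 [1.5y] swap r/2=709/28699: DF=(1 − 709/28699·(0.984900+0.955900))/(1+709/28699) = 9291/10000 ≈ 0.929100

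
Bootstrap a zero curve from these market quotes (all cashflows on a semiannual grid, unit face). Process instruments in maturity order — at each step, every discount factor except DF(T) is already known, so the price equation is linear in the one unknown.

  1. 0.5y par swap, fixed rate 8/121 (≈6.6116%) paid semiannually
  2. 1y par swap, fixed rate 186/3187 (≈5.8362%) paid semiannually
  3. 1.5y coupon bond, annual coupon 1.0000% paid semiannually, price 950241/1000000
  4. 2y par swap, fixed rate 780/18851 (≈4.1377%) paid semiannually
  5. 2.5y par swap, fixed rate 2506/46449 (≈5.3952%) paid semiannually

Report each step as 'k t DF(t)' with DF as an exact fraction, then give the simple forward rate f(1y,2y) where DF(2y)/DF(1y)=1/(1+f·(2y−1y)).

1 1/2 121/125
2 1 4721/5000
3 3/2 117/125
4 2 461/500
5 5/2 8747/10000
f(1y,2y) = ((4721/5000)/(461/500) − 1)/(1) = 111/4610 ≈ 2.4078%

step 1 [0.5y] swap r/2=4/121: DF=(1 − 4/121·(0))/(1+4/121) = 121/125 ≈ 0.968000
step 2 [1y] swap r/2=93/3187: DF=(1 − 93/3187·(0.968000))/(1+93/3187) = 4721/5000 ≈ 0.944200
step 3 [1.5y] bond c/2=1/200: DF=(950241/1000000 − 1/200·(0.968000+0.944200))/(1+1/200) = 117/125 ≈ 0.936000
step 4 [2y] swap r/2=390/18851: DF=(1 − 390/18851·(0.968000+0.944200+0.936000))/(1+390/18851) = 461/500 ≈ 0.922000
step 5 [2.5y] swap r/2=1253/46449: DF=(1 − 1253/46449·(0.968000+0.944200+0.936000+0.922000))/(1+1253/46449) = 8747/10000 ≈ 0.874700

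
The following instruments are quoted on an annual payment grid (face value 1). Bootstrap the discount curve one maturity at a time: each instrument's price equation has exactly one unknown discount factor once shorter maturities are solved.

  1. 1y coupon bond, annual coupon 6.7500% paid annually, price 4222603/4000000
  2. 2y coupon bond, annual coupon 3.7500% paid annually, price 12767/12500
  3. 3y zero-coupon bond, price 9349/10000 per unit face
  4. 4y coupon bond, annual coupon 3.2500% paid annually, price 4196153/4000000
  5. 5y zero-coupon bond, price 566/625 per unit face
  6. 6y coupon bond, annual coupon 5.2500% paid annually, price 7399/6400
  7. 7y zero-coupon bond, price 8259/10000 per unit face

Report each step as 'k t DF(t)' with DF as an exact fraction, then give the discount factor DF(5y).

step 1 [1y] bond c/1=27/400: DF=(4222603/4000000 − 27/400·(0))/(1+27/400) = 9889/10000 ≈ 0.988900
step 2 [2y] bond c/1=3/80: DF=(12767/12500 − 3/80·(0.988900))/(1+3/80) = 9487/10000 ≈ 0.948700
step 3 [3y] zero: DF = P = 9349/10000 ≈ 0.934900
step 4 [4y] bond c/1=13/400: DF=(4196153/4000000 − 13/400·(0.988900+0.948700+0.934900))/(1+13/400) = 1157/1250 ≈ 0.925600
step 5 [5y] zero: DF = P = 566/625 ≈ 0.905600
step 6 [6y] bond c/1=21/400: DF=(7399/6400 − 21/400·(0.988900+0.948700+0.934900+0.925600+0.905600))/(1+21/400) = 4319/5000 ≈ 0.863800
step 7 [7y] zero: DF = P = 8259/10000 ≈ 0.825900

1 1 9889/10000
2 2 9487/10000
3 3 9349/10000
4 4 1157/1250
5 5 566/625
6 6 4319/5000
7 7 8259/10000
DF(5y) = 566/625 ≈ 0.905600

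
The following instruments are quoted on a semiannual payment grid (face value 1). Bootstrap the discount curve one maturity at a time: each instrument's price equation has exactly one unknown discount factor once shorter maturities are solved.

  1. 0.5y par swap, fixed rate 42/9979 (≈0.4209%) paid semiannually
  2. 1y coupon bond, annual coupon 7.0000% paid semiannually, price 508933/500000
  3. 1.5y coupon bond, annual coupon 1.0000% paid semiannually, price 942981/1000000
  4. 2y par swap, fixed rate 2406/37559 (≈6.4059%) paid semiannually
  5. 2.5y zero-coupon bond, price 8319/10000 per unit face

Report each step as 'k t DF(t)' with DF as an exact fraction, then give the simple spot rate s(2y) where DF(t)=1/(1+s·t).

step 1 [0.5y] swap r/2=21/9979: DF=(1 − 21/9979·(0))/(1+21/9979) = 9979/10000 ≈ 0.997900
step 2 [1y] bond c/2=7/200: DF=(508933/500000 − 7/200·(0.997900))/(1+7/200) = 9497/10000 ≈ 0.949700
step 3 [1.5y] bond c/2=1/200: DF=(942981/1000000 − 1/200·(0.997900+0.949700))/(1+1/200) = 4643/5000 ≈ 0.928600
step 4 [2y] swap r/2=1203/37559: DF=(1 − 1203/37559·(0.997900+0.949700+0.928600))/(1+1203/37559) = 8797/10000 ≈ 0.879700
step 5 [2.5y] zero: DF = P = 8319/10000 ≈ 0.831900

1 1/2 9979/10000
2 1 9497/10000
3 3/2 4643/5000
4 2 8797/10000
5 5/2 8319/10000
s(2y) = (1/(8797/10000) − 1)/(2) = 1203/17594 ≈ 6.8376%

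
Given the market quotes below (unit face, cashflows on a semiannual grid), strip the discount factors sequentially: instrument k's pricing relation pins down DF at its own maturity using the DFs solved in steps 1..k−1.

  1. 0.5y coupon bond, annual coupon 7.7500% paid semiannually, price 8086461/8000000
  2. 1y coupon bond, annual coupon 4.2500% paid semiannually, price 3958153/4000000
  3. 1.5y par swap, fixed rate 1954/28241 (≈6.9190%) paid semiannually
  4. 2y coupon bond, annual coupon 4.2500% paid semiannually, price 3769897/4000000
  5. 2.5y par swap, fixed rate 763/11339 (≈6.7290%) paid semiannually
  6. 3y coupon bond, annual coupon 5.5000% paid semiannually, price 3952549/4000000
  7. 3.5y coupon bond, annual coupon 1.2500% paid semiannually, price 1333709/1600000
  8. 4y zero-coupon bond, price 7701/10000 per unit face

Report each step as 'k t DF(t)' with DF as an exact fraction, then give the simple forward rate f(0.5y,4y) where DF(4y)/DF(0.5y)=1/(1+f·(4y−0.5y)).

step 1 [0.5y] bond c/2=31/800: DF=(8086461/8000000 − 31/800·(0))/(1+31/800) = 9731/10000 ≈ 0.973100
step 2 [1y] bond c/2=17/800: DF=(3958153/4000000 − 17/800·(0.973100))/(1+17/800) = 9487/10000 ≈ 0.948700
step 3 [1.5y] swap r/2=977/28241: DF=(1 − 977/28241·(0.973100+0.948700))/(1+977/28241) = 9023/10000 ≈ 0.902300
step 4 [2y] bond c/2=17/800: DF=(3769897/4000000 − 17/800·(0.973100+0.948700+0.902300))/(1+17/800) = 8641/10000 ≈ 0.864100
step 5 [2.5y] swap r/2=763/22678: DF=(1 − 763/22678·(0.973100+0.948700+0.902300+0.864100))/(1+763/22678) = 4237/5000 ≈ 0.847400
step 6 [3y] bond c/2=11/400: DF=(3952549/4000000 − 11/400·(0.973100+0.948700+0.902300+0.864100+0.847400))/(1+11/400) = 8403/10000 ≈ 0.840300
step 7 [3.5y] bond c/2=1/160: DF=(1333709/1600000 − 1/160·(0.973100+0.948700+0.902300+0.864100+0.847400+0.840300))/(1+1/160) = 159/200 ≈ 0.795000
step 8 [4y] zero: DF = P = 7701/10000 ≈ 0.770100

1 1/2 9731/10000
2 1 9487/10000
3 3/2 9023/10000
4 2 8641/10000
5 5/2 4237/5000
6 3 8403/10000
7 7/2 159/200
8 4 7701/10000
f(0.5y,4y) = ((9731/10000)/(7701/10000) − 1)/(7/2) = 580/7701 ≈ 7.5315%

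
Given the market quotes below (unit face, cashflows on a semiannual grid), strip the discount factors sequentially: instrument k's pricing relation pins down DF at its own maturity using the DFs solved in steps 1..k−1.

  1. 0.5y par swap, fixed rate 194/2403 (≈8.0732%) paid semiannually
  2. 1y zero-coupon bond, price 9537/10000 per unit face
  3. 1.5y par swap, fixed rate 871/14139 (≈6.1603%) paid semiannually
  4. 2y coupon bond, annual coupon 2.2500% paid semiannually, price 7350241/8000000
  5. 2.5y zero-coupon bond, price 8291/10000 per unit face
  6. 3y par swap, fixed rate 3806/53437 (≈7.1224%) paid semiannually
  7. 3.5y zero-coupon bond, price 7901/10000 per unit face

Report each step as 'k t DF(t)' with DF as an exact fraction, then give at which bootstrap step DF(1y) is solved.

step 1 [0.5y] swap r/2=97/2403: DF=(1 − 97/2403·(0))/(1+97/2403) = 2403/2500 ≈ 0.961200
step 2 [1y] zero: DF = P = 9537/10000 ≈ 0.953700
step 3 [1.5y] swap r/2=871/28278: DF=(1 − 871/28278·(0.961200+0.953700))/(1+871/28278) = 9129/10000 ≈ 0.912900
step 4 [2y] bond c/2=9/800: DF=(7350241/8000000 − 9/800·(0.961200+0.953700+0.912900))/(1+9/800) = 8771/10000 ≈ 0.877100
step 5 [2.5y] zero: DF = P = 8291/10000 ≈ 0.829100
step 6 [3y] swap r/2=1903/53437: DF=(1 − 1903/53437·(0.961200+0.953700+0.912900+0.877100+0.829100))/(1+1903/53437) = 8097/10000 ≈ 0.809700
step 7 [3.5y] zero: DF = P = 7901/10000 ≈ 0.790100

1 1/2 2403/2500
2 1 9537/10000
3 3/2 9129/10000
4 2 8771/10000
5 5/2 8291/10000
6 3 8097/10000
7 7/2 7901/10000
DF(1y) is solved at step 2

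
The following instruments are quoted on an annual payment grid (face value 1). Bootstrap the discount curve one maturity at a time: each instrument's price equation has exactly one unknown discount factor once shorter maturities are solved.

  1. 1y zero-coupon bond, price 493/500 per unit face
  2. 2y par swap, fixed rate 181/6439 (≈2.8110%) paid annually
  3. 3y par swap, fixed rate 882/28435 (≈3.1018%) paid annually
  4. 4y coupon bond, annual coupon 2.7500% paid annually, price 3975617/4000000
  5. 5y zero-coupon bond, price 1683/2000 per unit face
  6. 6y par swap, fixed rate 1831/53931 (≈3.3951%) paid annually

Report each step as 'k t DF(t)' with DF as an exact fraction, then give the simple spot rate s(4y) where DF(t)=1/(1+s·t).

1 1 493/500
2 2 9457/10000
3 3 4559/5000
4 4 557/625
5 5 1683/2000
6 6 8169/10000
s(4y) = (1/(557/625) − 1)/(4) = 17/557 ≈ 3.0521%

step 1 [1y] zero: DF = P = 493/500 ≈ 0.986000
step 2 [2y] swap r/1=181/6439: DF=(1 − 181/6439·(0.986000))/(1+181/6439) = 9457/10000 ≈ 0.945700
step 3 [3y] swap r/1=882/28435: DF=(1 − 882/28435·(0.986000+0.945700))/(1+882/28435) = 4559/5000 ≈ 0.911800
step 4 [4y] bond c/1=11/400: DF=(3975617/4000000 − 11/400·(0.986000+0.945700+0.911800))/(1+11/400) = 557/625 ≈ 0.891200
step 5 [5y] zero: DF = P = 1683/2000 ≈ 0.841500
step 6 [6y] swap r/1=1831/53931: DF=(1 − 1831/53931·(0.986000+0.945700+0.911800+0.891200+0.841500))/(1+1831/53931) = 8169/10000 ≈ 0.816900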